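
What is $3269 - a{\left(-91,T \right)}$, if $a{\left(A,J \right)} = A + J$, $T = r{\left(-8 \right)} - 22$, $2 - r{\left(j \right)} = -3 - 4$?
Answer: $3373$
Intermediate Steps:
$r{\left(j \right)} = 9$ ($r{\left(j \right)} = 2 - \left(-3 - 4\right) = 2 - -7 = 2 + 7 = 9$)
$T = -13$ ($T = 9 - 22 = -13$)
$3269 - a{\left(-91,T \right)} = 3269 - \left(-91 - 13\right) = 3269 - -104 = 3269 + 104 = 3373$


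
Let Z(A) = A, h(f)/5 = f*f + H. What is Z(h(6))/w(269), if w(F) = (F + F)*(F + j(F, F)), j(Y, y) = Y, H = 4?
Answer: 50/72361 ≈ 0.00069098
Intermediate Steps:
h(f) = 20 + 5*f**2 (h(f) = 5*(f*f + 4) = 5*(f**2 + 4) = 5*(4 + f**2) = 20 + 5*f**2)
w(F) = 4*F**2 (w(F) = (F + F)*(F + F) = (2*F)*(2*F) = 4*F**2)
Z(h(6))/w(269) = (20 + 5*6**2)/((4*269**2)) = (20 + 5*36)/((4*72361)) = (20 + 180)/289444 = 200*(1/289444) = 50/72361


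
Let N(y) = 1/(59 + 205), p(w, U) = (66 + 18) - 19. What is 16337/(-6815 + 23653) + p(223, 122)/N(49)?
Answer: 288956417/16838 ≈ 17161.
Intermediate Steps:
p(w, U) = 65 (p(w, U) = 84 - 19 = 65)
N(y) = 1/264
16337/(-6815 + 23653) + p(223, 122)/N(49) = 16337/(-6815 + 23653) + 65/(1/264) = 16337/16838 + 65*264 = 16337*(1/16838) + 17160 = 16337/16838 + 17160 = 288956417/16838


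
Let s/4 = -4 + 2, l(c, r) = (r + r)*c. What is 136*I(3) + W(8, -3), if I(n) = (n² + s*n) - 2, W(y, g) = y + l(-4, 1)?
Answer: -2312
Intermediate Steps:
l(c, r) = 2*c*r (l(c, r) = (2*r)*c = 2*c*r)
s = -8 (s = 4*(-4 + 2) = 4*(-2) = -8)
W(y, g) = -8 + y (W(y, g) = y + 2*(-4)*1 = y - 8 = -8 + y)
I(n) = -2 + n² - 8*n (I(n) = (n² - 8*n) - 2 = -2 + n² - 8*n)
136*I(3) + W(8, -3) = 136*(-2 + 3² - 8*3) + (-8 + 8) = 136*(-2 + 9 - 24) + 0 = 136*(-17) + 0 = -2312 + 0 = -2312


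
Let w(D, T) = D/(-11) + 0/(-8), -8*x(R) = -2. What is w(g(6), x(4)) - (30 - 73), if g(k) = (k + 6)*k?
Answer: 401/11 ≈ 36.455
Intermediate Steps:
x(R) = ¼ (x(R) = -⅛*(-2) = ¼)
g(k) = k*(6 + k) (g(k) = (6 + k)*k = k*(6 + k))
w(D, T) = -D/11 (w(D, T) = D*(-1/11) + 0*(-⅛) = -D/11 + 0 = -D/11)
w(g(6), x(4)) - (30 - 73) = -6*(6 + 6)/11 - (30 - 73) = -6*12/11 - 1*(-43) = -1/11*72 + 43 = -72/11 + 43 = 401/11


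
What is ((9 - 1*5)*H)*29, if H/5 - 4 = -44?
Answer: -23200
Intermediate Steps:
H = -200 (H = 20 + 5*(-44) = 20 - 220 = -200)
((9 - 1*5)*H)*29 = ((9 - 1*5)*(-200))*29 = ((9 - 5)*(-200))*29 = (4*(-200))*29 = -800*29 = -23200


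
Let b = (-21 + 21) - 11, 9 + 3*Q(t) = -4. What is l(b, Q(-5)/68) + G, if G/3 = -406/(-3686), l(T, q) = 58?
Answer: 107503/1843 ≈ 58.330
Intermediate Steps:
Q(t) = -13/3 (Q(t) = -3 + (1/3)*(-4) = -3 - 4/3 = -13/3)
b = -11 (b = 0 - 11 = -11)
G = 609/1843 (G = 3*(-406/(-3686)) = 3*(-406*(-1/3686)) = 3*(203/1843) = 609/1843 ≈ 0.33044)
l(b, Q(-5)/68) + G = 58 + 609/1843 = 107503/1843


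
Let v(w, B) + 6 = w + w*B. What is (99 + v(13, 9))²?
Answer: 49729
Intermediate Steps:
v(w, B) = -6 + w + B*w (v(w, B) = -6 + (w + w*B) = -6 + (w + B*w) = -6 + w + B*w)
(99 + v(13, 9))² = (99 + (-6 + 13 + 9*13))² = (99 + (-6 + 13 + 117))² = (99 + 124)² = 223² = 49729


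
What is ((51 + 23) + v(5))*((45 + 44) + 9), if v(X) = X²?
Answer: 9702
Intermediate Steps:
((51 + 23) + v(5))*((45 + 44) + 9) = ((51 + 23) + 5²)*((45 + 44) + 9) = (74 + 25)*(89 + 9) = 99*98 = 9702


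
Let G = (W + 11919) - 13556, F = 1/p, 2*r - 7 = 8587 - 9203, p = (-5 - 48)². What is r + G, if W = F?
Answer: -10907345/5618 ≈ -1941.5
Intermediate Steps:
p = 2809 (p = (-53)² = 2809)
r = -609/2 (r = 7/2 + (8587 - 9203)/2 = 7/2 + (½)*(-616) = 7/2 - 308 = -609/2 ≈ -304.50)
F = 1/2809 ≈ 0.00035600
W = 1/2809 ≈ 0.00035600
G = -4598332/2809 (G = (1/2809 + 11919) - 13556 = 33480472/2809 - 13556 = -4598332/2809 ≈ -1637.0)
r + G = -609/2 - 4598332/2809 = -10907345/5618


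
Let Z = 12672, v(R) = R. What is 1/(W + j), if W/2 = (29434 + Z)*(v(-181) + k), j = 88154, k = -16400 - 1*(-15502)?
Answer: -1/90776594 ≈ -1.1016e-8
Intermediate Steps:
k = -898 (k = -16400 + 15502 = -898)
W = -90864748 (W = 2*((29434 + 12672)*(-181 - 898)) = 2*(42106*(-1079)) = 2*(-45432374) = -90864748)
1/(W + j) = 1/(-90864748 + 88154) = 1/(-90776594) = -1/90776594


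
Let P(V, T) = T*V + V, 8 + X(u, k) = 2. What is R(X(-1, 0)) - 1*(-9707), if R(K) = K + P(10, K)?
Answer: 9651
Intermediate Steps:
X(u, k) = -6 (X(u, k) = -8 + 2 = -6)
P(V, T) = V + T*V
R(K) = 10 + 11*K (R(K) = K + 10*(1 + K) = K + (10 + 10*K) = 10 + 11*K)
R(X(-1, 0)) - 1*(-9707) = (10 + 11*(-6)) - 1*(-9707) = (10 - 66) + 9707 = -56 + 9707 = 9651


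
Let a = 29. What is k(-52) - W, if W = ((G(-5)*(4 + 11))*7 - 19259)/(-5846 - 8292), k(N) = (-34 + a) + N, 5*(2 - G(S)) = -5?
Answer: -412405/7069 ≈ -58.340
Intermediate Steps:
G(S) = 3 (G(S) = 2 - ⅕*(-5) = 2 + 1 = 3)
k(N) = -5 + N (k(N) = (-34 + 29) + N = -5 + N)
W = 9472/7069 (W = ((3*(4 + 11))*7 - 19259)/(-5846 - 8292) = ((3*15)*7 - 19259)/(-14138) = (45*7 - 19259)*(-1/14138) = (315 - 19259)*(-1/14138) = -18944*(-1/14138) = 9472/7069 ≈ 1.3399)
k(-52) - W = (-5 - 52) - 1*9472/7069 = -57 - 9472/7069 = -412405/7069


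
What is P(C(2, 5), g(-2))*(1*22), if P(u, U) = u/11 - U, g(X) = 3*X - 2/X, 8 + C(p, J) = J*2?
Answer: 114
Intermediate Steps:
C(p, J) = -8 + 2*J (C(p, J) = -8 + J*2 = -8 + 2*J)
g(X) = -2/X + 3*X
P(u, U) = -U + u/11 (P(u, U) = u*(1/11) - U = u/11 - U = -U + u/11)
P(C(2, 5), g(-2))*(1*22) = (-(-2/(-2) + 3*(-2)) + (-8 + 2*5)/11)*(1*22) = (-(-2*(-½) - 6) + (-8 + 10)/11)*22 = (-(1 - 6) + (1/11)*2)*22 = (-1*(-5) + 2/11)*22 = (5 + 2/11)*22 = (57/11)*22 = 114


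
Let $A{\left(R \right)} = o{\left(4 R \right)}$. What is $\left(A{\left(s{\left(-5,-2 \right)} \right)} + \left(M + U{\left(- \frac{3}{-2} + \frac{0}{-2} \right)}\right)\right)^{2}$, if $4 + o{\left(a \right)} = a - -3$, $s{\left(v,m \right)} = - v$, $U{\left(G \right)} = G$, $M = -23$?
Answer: $\frac{25}{4} \approx 6.25$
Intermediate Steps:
$o{\left(a \right)} = -1 + a$ ($o{\left(a \right)} = -4 + \left(a - -3\right) = -4 + \left(a + 3\right) = -4 + \left(3 + a\right) = -1 + a$)
$A{\left(R \right)} = -1 + 4 R$
$\left(A{\left(s{\left(-5,-2 \right)} \right)} + \left(M + U{\left(- \frac{3}{-2} + \frac{0}{-2} \right)}\right)\right)^{2} = \left(\left(-1 + 4 \left(\left(-1\right) \left(-5\right)\right)\right) + \left(-23 + \left(- \frac{3}{-2} + \frac{0}{-2}\right)\right)\right)^{2} = \left(\left(-1 + 4 \cdot 5\right) + \left(-23 + \left(\left(-3\right) \left(- \frac{1}{2}\right) + 0 \left(- \frac{1}{2}\right)\right)\right)\right)^{2} = \left(\left(-1 + 20\right) + \left(-23 + \left(\frac{3}{2} + 0\right)\right)\right)^{2} = \left(19 + \left(-23 + \frac{3}{2}\right)\right)^{2} = \left(19 - \frac{43}{2}\right)^{2} = \left(- \frac{5}{2}\right)^{2} = \frac{25}{4}$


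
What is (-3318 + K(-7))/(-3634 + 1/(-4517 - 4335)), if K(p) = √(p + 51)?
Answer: 9790312/10722723 - 17704*√11/32168169 ≈ 0.91122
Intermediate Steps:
K(p) = √(51 + p)
(-3318 + K(-7))/(-3634 + 1/(-4517 - 4335)) = (-3318 + √(51 - 7))/(-3634 + 1/(-4517 - 4335)) = (-3318 + √44)/(-3634 + 1/(-8852)) = (-3318 + 2*√11)/(-3634 - 1/8852) = (-3318 + 2*√11)/(-32168169/8852) = (-3318 + 2*√11)*(-8852/32168169) = 9790312/10722723 - 17704*√11/32168169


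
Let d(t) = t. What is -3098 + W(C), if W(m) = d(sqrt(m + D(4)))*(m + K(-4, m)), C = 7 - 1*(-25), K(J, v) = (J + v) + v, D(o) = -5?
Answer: -3098 + 276*sqrt(3) ≈ -2620.0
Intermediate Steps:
K(J, v) = J + 2*v
C = 32 (C = 7 + 25 = 32)
W(m) = sqrt(-5 + m)*(-4 + 3*m) (W(m) = sqrt(m - 5)*(m + (-4 + 2*m)) = sqrt(-5 + m)*(-4 + 3*m))
-3098 + W(C) = -3098 + sqrt(-5 + 32)*(-4 + 3*32) = -3098 + sqrt(27)*(-4 + 96) = -3098 + (3*sqrt(3))*92 = -3098 + 276*sqrt(3)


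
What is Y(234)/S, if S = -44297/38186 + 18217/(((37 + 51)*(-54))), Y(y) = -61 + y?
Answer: -15696278928/453066853 ≈ -34.645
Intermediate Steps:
S = -453066853/90729936 (S = -44297*1/38186 + 18217/((88*(-54))) = -44297/38186 + 18217/(-4752) = -44297/38186 + 18217*(-1/4752) = -44297/38186 - 18217/4752 = -453066853/90729936 ≈ -4.9936)
Y(234)/S = (-61 + 234)/(-453066853/90729936) = 173*(-90729936/453066853) = -15696278928/453066853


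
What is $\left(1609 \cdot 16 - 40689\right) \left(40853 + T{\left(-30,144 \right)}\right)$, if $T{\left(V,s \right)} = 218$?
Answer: $-613806095$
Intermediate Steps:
$\left(1609 \cdot 16 - 40689\right) \left(40853 + T{\left(-30,144 \right)}\right) = \left(1609 \cdot 16 - 40689\right) \left(40853 + 218\right) = \left(25744 - 40689\right) 41071 = \left(-14945\right) 41071 = -613806095$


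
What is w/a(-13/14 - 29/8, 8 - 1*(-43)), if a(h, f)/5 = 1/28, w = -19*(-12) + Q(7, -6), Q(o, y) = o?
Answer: 1316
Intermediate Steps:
w = 235 (w = -19*(-12) + 7 = 228 + 7 = 235)
a(h, f) = 5/28
w/a(-13/14 - 29/8, 8 - 1*(-43)) = 235/(5/28) = 235*(28/5) = 1316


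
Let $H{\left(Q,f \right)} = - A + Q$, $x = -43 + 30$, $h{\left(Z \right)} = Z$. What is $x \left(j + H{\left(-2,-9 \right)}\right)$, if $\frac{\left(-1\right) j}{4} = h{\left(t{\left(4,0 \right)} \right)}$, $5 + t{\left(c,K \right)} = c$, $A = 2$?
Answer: $0$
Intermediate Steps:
$t{\left(c,K \right)} = -5 + c$
$x = -13$
$j = 4$ ($j = - 4 \left(-5 + 4\right) = \left(-4\right) \left(-1\right) = 4$)
$H{\left(Q,f \right)} = -2 + Q$ ($H{\left(Q,f \right)} = \left(-1\right) 2 + Q = -2 + Q$)
$x \left(j + H{\left(-2,-9 \right)}\right) = - 13 \left(4 - 4\right) = \left(-13\right) 0 = 0$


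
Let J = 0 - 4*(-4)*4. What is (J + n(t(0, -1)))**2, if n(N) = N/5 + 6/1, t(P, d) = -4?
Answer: 119716/25 ≈ 4788.6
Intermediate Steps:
n(N) = 6 + N/5 (n(N) = N*(1/5) + 6*1 = N/5 + 6 = 6 + N/5)
J = 64 (J = 0 + 16*4 = 0 + 64 = 64)
(J + n(t(0, -1)))**2 = (64 + (6 + (1/5)*(-4)))**2 = (64 + (6 - 4/5))**2 = (64 + 26/5)**2 = (346/5)**2 = 119716/25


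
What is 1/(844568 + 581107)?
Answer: 1/1425675 ≈ 7.0142e-7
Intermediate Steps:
1/(844568 + 581107) = 1/1425675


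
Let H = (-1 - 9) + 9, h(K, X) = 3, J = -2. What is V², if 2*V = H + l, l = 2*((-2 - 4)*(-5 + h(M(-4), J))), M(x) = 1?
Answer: 529/4 ≈ 132.25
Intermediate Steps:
l = 24 (l = 2*((-2 - 4)*(-5 + 3)) = 2*(-6*(-2)) = 2*12 = 24)
H = -1 (H = -10 + 9 = -1)
V = 23/2 (V = (-1 + 24)/2 = (½)*23 = 23/2 ≈ 11.500)
V² = (23/2)² = 529/4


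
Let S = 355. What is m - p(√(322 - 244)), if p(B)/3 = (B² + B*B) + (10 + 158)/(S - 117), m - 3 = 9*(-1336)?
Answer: -212349/17 ≈ -12491.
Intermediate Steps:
m = -12021 (m = 3 + 9*(-1336) = 3 - 12024 = -12021)
p(B) = 36/17 + 6*B² (p(B) = 3*((B² + B*B) + (10 + 158)/(355 - 117)) = 3*((B² + B²) + 168/238) = 3*(2*B² + 168*(1/238)) = 3*(2*B² + 12/17) = 3*(12/17 + 2*B²) = 36/17 + 6*B²)
m - p(√(322 - 244)) = -12021 - (36/17 + 6*(√(322 - 244))²) = -12021 - (36/17 + 6*(√78)²) = -12021 - (36/17 + 6*78) = -12021 - (36/17 + 468) = -12021 - 1*7992/17 = -12021 - 7992/17 = -212349/17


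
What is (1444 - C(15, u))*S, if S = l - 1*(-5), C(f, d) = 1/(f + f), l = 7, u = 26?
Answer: 86638/5 ≈ 17328.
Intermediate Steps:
C(f, d) = 1/(2*f)
S = 12 (S = 7 - 1*(-5) = 7 + 5 = 12)
(1444 - C(15, u))*S = (1444 - 1/(2*15))*12 = (1444 - 1*1/30)*12 = (1444 - 1/30)*12 = (43319/30)*12 = 86638/5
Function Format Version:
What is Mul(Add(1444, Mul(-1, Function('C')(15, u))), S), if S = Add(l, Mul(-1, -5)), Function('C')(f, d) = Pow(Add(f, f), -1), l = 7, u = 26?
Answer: Rational(86638, 5) ≈ 17328.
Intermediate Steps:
Function('C')(f, d) = Mul(Rational(1, 2), Pow(f, -1)) (Function('C')(f, d) = Pow(Mul(2, f), -1) = Mul(Rational(1, 2), Pow(f, -1)))
S = 12 (S = Add(7, Mul(-1, -5)) = Add(7, 5) = 12)
Mul(Add(1444, Mul(-1, Function('C')(15, u))), S) = Mul(Add(1444, Mul(-1, Mul(Rational(1, 2), Pow(15, -1)))), 12) = Mul(Add(1444, Mul(-1, Mul(Rational(1, 2), Rational(1, 15)))), 12) = Mul(Add(1444, Mul(-1, Rational(1, 30))), 12) = Mul(Add(1444, Rational(-1, 30)), 12) = Mul(Rational(43319, 30), 12) = Rational(86638, 5)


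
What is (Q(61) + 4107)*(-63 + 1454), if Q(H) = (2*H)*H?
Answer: 16064659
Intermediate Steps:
Q(H) = 2*H**2
(Q(61) + 4107)*(-63 + 1454) = (2*61**2 + 4107)*(-63 + 1454) = (2*3721 + 4107)*1391 = (7442 + 4107)*1391 = 11549*1391 = 16064659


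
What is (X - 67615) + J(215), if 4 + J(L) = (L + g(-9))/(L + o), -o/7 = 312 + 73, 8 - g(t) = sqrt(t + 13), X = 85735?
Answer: 44927459/2480 ≈ 18116.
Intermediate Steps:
g(t) = 8 - sqrt(13 + t) (g(t) = 8 - sqrt(t + 13) = 8 - sqrt(13 + t))
o = -2695 (o = -7*(312 + 73) = -7*385 = -2695)
J(L) = -4 + (6 + L)/(-2695 + L) (J(L) = -4 + (L + (8 - sqrt(13 - 9)))/(L - 2695) = -4 + (L + (8 - sqrt(4)))/(-2695 + L) = -4 + (L + (8 - 1*2))/(-2695 + L) = -4 + (L + (8 - 2))/(-2695 + L) = -4 + (L + 6)/(-2695 + L) = -4 + (6 + L)/(-2695 + L))
(X - 67615) + J(215) = (85735 - 67615) + (10786 - 3*215)/(-2695 + 215) = 18120 + (10786 - 645)/(-2480) = 18120 - 1/2480*10141 = 18120 - 10141/2480 = 44927459/2480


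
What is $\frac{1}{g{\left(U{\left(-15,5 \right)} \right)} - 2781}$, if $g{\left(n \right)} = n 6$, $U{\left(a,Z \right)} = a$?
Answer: $- \frac{1}{2871} \approx -0.00034831$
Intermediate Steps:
$g{\left(n \right)} = 6 n$
$\frac{1}{g{\left(U{\left(-15,5 \right)} \right)} - 2781} = \frac{1}{6 \left(-15\right) - 2781} = \frac{1}{-90 - 2781} = \frac{1}{-2871} = - \frac{1}{2871}$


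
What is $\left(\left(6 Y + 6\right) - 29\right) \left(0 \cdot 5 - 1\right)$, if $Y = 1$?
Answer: $17$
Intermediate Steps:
$\left(\left(6 Y + 6\right) - 29\right) \left(0 \cdot 5 - 1\right) = \left(\left(6 \cdot 1 + 6\right) - 29\right) \left(0 \cdot 5 - 1\right) = \left(\left(6 + 6\right) - 29\right) \left(0 - 1\right) = \left(12 - 29\right) \left(-1\right) = \left(-17\right) \left(-1\right) = 17$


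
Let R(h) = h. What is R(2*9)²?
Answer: 324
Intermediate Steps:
R(2*9)² = (2*9)² = 18² = 324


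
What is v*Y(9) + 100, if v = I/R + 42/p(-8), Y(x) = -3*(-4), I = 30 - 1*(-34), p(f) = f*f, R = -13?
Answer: 5075/104 ≈ 48.798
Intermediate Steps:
p(f) = f²
I = 64 (I = 30 + 34 = 64)
Y(x) = 12
v = -1775/416 (v = 64/(-13) + 42/((-8)²) = 64*(-1/13) + 42/64 = -64/13 + 42*(1/64) = -64/13 + 21/32 = -1775/416 ≈ -4.2668)
v*Y(9) + 100 = -1775/416*12 + 100 = -5325/104 + 100 = 5075/104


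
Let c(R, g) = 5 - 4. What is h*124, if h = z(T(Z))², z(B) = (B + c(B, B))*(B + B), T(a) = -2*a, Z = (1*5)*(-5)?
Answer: 3225240000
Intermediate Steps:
Z = -25 (Z = 5*(-5) = -25)
c(R, g) = 1
z(B) = 2*B*(1 + B) (z(B) = (B + 1)*(B + B) = (1 + B)*(2*B) = 2*B*(1 + B))
h = 26010000 (h = (2*(-2*(-25))*(1 - 2*(-25)))² = (2*50*(1 + 50))² = (2*50*51)² = 5100² = 26010000)
h*124 = 26010000*124 = 3225240000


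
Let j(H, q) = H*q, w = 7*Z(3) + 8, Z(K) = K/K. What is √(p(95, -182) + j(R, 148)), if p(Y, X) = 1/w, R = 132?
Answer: √4395615/15 ≈ 139.77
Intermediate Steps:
Z(K) = 1
w = 15 (w = 7*1 + 8 = 7 + 8 = 15)
p(Y, X) = 1/15
√(p(95, -182) + j(R, 148)) = √(1/15 + 132*148) = √(1/15 + 19536) = √(293041/15) = √4395615/15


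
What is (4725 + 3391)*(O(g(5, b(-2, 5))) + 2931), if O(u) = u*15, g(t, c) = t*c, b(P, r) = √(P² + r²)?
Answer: 23787996 + 608700*√29 ≈ 2.7066e+7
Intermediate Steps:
g(t, c) = c*t
O(u) = 15*u
(4725 + 3391)*(O(g(5, b(-2, 5))) + 2931) = (4725 + 3391)*(15*(√((-2)² + 5²)*5) + 2931) = 8116*(15*(√(4 + 25)*5) + 2931) = 8116*(15*(√29*5) + 2931) = 8116*(15*(5*√29) + 2931) = 8116*(75*√29 + 2931) = 8116*(2931 + 75*√29) = 23787996 + 608700*√29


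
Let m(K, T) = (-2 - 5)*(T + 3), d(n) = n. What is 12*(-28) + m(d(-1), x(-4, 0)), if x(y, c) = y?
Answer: -329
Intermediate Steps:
m(K, T) = -21 - 7*T (m(K, T) = -7*(3 + T) = -21 - 7*T)
12*(-28) + m(d(-1), x(-4, 0)) = 12*(-28) + (-21 - 7*(-4)) = -336 + (-21 + 28) = -336 + 7 = -329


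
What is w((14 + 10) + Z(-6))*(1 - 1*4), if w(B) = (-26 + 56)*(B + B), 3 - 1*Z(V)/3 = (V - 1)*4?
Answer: -21060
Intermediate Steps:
Z(V) = 21 - 12*V (Z(V) = 9 - 3*(V - 1)*4 = 9 - 3*(-1 + V)*4 = 9 - 3*(-4 + 4*V) = 9 + (12 - 12*V) = 21 - 12*V)
w(B) = 60*B (w(B) = 30*(2*B) = 60*B)
w((14 + 10) + Z(-6))*(1 - 1*4) = (60*((14 + 10) + (21 - 12*(-6))))*(1 - 1*4) = (60*(24 + (21 + 72)))*(1 - 4) = (60*(24 + 93))*(-3) = (60*117)*(-3) = 7020*(-3) = -21060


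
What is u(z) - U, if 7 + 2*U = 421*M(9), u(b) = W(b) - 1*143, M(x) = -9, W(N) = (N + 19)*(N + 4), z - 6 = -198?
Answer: 34279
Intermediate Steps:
z = -192 (z = 6 - 198 = -192)
W(N) = (4 + N)*(19 + N) (W(N) = (19 + N)*(4 + N) = (4 + N)*(19 + N))
u(b) = -67 + b² + 23*b (u(b) = (76 + b² + 23*b) - 1*143 = (76 + b² + 23*b) - 143 = -67 + b² + 23*b)
U = -1898 (U = -7/2 + (421*(-9))/2 = -7/2 + (½)*(-3789) = -7/2 - 3789/2 = -1898)
u(z) - U = (-67 + (-192)² + 23*(-192)) - 1*(-1898) = (-67 + 36864 - 4416) + 1898 = 32381 + 1898 = 34279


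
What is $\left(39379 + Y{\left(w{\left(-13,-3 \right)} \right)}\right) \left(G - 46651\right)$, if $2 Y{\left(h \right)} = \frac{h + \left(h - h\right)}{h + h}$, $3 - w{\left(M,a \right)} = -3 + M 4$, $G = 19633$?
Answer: $- \frac{2127897153}{2} \approx -1.0639 \cdot 10^{9}$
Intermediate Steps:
$w{\left(M,a \right)} = 6 - 4 M$ ($w{\left(M,a \right)} = 3 - \left(-3 + M 4\right) = 3 - \left(-3 + 4 M\right) = 6 - 4 M$)
$Y{\left(h \right)} = \frac{1}{4}$ ($Y{\left(h \right)} = \frac{\left(h + \left(h - h\right)\right) \frac{1}{h + h}}{2} = \frac{\left(h + 0\right) \frac{1}{2 h}}{2} = \frac{h \frac{1}{2 h}}{2} = \frac{1}{2} \cdot \frac{1}{2} = \frac{1}{4}$)
$\left(39379 + Y{\left(w{\left(-13,-3 \right)} \right)}\right) \left(G - 46651\right) = \left(39379 + \frac{1}{4}\right) \left(19633 - 46651\right) = \frac{157517}{4} \left(-27018\right) = - \frac{2127897153}{2}$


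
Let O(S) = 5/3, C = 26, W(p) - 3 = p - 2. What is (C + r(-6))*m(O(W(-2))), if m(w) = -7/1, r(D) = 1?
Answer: -189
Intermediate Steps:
W(p) = 1 + p (W(p) = 3 + (p - 2) = 3 + (-2 + p) = 1 + p)
O(S) = 5/3 (O(S) = 5*(1/3) = 5/3)
m(w) = -7 (m(w) = -7*1 = -7)
(C + r(-6))*m(O(W(-2))) = (26 + 1)*(-7) = 27*(-7) = -189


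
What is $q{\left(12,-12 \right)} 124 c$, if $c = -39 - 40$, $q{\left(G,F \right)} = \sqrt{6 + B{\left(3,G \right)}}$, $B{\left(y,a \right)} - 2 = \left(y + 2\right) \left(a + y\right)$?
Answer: $- 9796 \sqrt{83} \approx -89246.0$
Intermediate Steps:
$B{\left(y,a \right)} = 2 + \left(2 + y\right) \left(a + y\right)$ ($B{\left(y,a \right)} = 2 + \left(y + 2\right) \left(a + y\right) = 2 + \left(2 + y\right) \left(a + y\right)$)
$q{\left(G,F \right)} = \sqrt{23 + 5 G}$ ($q{\left(G,F \right)} = \sqrt{6 + \left(2 + 3^{2} + 2 G + 2 \cdot 3 + G 3\right)} = \sqrt{6 + \left(2 + 9 + 2 G + 6 + 3 G\right)} = \sqrt{6 + \left(17 + 5 G\right)} = \sqrt{23 + 5 G}$)
$c = -79$
$q{\left(12,-12 \right)} 124 c = \sqrt{23 + 5 \cdot 12} \cdot 124 \left(-79\right) = \sqrt{23 + 60} \cdot 124 \left(-79\right) = \sqrt{83} \cdot 124 \left(-79\right) = 124 \sqrt{83} \left(-79\right) = - 9796 \sqrt{83}$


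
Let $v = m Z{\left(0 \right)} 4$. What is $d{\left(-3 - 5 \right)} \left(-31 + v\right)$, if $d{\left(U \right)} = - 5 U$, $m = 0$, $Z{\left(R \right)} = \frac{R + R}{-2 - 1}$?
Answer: $-1240$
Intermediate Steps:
$Z{\left(R \right)} = - \frac{2 R}{3}$ ($Z{\left(R \right)} = \frac{2 R}{-3} = 2 R \left(- \frac{1}{3}\right) = - \frac{2 R}{3}$)
$v = 0$ ($v = 0 \left(\left(- \frac{2}{3}\right) 0\right) 4 = 0 \cdot 0 \cdot 4 = 0 \cdot 4 = 0$)
$d{\left(-3 - 5 \right)} \left(-31 + v\right) = - 5 \left(-3 - 5\right) \left(-31 + 0\right) = \left(-5\right) \left(-8\right) \left(-31\right) = 40 \left(-31\right) = -1240$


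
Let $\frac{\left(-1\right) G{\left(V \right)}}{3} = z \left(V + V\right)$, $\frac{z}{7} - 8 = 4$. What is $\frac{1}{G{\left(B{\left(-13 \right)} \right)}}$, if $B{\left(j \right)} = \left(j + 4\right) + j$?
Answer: $\frac{1}{11088} \approx 9.0188 \cdot 10^{-5}$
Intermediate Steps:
$z = 84$ ($z = 56 + 7 \cdot 4 = 56 + 28 = 84$)
$B{\left(j \right)} = 4 + 2 j$ ($B{\left(j \right)} = \left(4 + j\right) + j = 4 + 2 j$)
$G{\left(V \right)} = - 504 V$ ($G{\left(V \right)} = - 3 \cdot 84 \left(V + V\right) = - 3 \cdot 84 \cdot 2 V = - 3 \cdot 168 V = - 504 V$)
$\frac{1}{G{\left(B{\left(-13 \right)} \right)}} = \frac{1}{\left(-504\right) \left(4 + 2 \left(-13\right)\right)} = \frac{1}{\left(-504\right) \left(4 - 26\right)} = \frac{1}{\left(-504\right) \left(-22\right)} = \frac{1}{11088}$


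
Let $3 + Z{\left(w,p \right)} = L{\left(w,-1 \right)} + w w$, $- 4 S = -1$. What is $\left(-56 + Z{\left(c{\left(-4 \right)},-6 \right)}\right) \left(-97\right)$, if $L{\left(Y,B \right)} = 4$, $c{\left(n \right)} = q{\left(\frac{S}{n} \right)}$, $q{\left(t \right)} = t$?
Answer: $\frac{1365663}{256} \approx 5334.6$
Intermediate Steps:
$S = \frac{1}{4}$ ($S = \left(- \frac{1}{4}\right) \left(-1\right) = \frac{1}{4} \approx 0.25$)
$c{\left(n \right)} = \frac{1}{4 n}$
$Z{\left(w,p \right)} = 1 + w^{2}$ ($Z{\left(w,p \right)} = -3 + \left(4 + w w\right) = -3 + \left(4 + w^{2}\right) = 1 + w^{2}$)
$\left(-56 + Z{\left(c{\left(-4 \right)},-6 \right)}\right) \left(-97\right) = \left(-56 + \left(1 + \left(\frac{1}{4 \left(-4\right)}\right)^{2}\right)\right) \left(-97\right) = \left(-56 + \left(1 + \left(\frac{1}{4} \left(- \frac{1}{4}\right)\right)^{2}\right)\right) \left(-97\right) = \left(-56 + \left(1 + \left(- \frac{1}{16}\right)^{2}\right)\right) \left(-97\right) = \left(-56 + \left(1 + \frac{1}{256}\right)\right) \left(-97\right) = \left(-56 + \frac{257}{256}\right) \left(-97\right) = \left(- \frac{14079}{256}\right) \left(-97\right) = \frac{1365663}{256}$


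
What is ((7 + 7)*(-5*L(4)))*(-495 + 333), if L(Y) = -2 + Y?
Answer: 22680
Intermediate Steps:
((7 + 7)*(-5*L(4)))*(-495 + 333) = ((7 + 7)*(-5*(-2 + 4)))*(-495 + 333) = (14*(-5*2))*(-162) = (14*(-10))*(-162) = -140*(-162) = 22680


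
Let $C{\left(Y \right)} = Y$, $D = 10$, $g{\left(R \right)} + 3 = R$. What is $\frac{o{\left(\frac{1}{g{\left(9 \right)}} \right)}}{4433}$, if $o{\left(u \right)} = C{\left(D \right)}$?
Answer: $\frac{10}{4433} \approx 0.0022558$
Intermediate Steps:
$g{\left(R \right)} = -3 + R$
$o{\left(u \right)} = 10$
$\frac{o{\left(\frac{1}{g{\left(9 \right)}} \right)}}{4433} = \frac{10}{4433}$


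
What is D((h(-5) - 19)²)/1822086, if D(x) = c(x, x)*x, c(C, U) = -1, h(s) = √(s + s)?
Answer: -39/202454 + 19*I*√10/911043 ≈ -0.00019264 + 6.595e-5*I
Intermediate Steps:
h(s) = √2*√s (h(s) = √(2*s) = √2*√s)
D(x) = -x
D((h(-5) - 19)²)/1822086 = -(√2*√(-5) - 19)²/1822086 = -(√2*(I*√5) - 19)²*(1/1822086) = -(I*√10 - 19)²*(1/1822086) = -(-19 + I*√10)²*(1/1822086) = -(-19 + I*√10)²/1822086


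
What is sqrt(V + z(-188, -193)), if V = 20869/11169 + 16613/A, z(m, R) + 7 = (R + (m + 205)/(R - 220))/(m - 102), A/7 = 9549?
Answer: 4*I*sqrt(301005381603101835495)/33793131165 ≈ 2.0536*I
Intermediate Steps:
A = 66843 (A = 7*9549 = 66843)
z(m, R) = -7 + (R + (205 + m)/(-220 + R))/(-102 + m) (z(m, R) = -7 + (R + (m + 205)/(R - 220))/(m - 102) = -7 + (R + (205 + m)/(-220 + R))/(-102 + m))
V = 58536932/27650721 (V = 20869/11169 + 16613/66843 = 58536932/27650721 ≈ 2.1170)
sqrt(V + z(-188, -193)) = sqrt(58536932/27650721 + (-156875 + (-193)**2 + 494*(-193) + 1541*(-188) - 7*(-193)*(-188))/(22440 - 220*(-188) - 102*(-193) - 193*(-188))) = sqrt(58536932/27650721 + (-156875 + 37249 - 95342 - 289708 - 253988)/(22440 + 41360 + 19686 + 36284)) = sqrt(58536932/27650721 - 758664/119770) = sqrt(58536932/27650721 + (1/119770)*(-758664)) = sqrt(58536932/27650721 - 379332/59885) = sqrt(-142516716848/33793131165) = 4*I*sqrt(301005381603101835495)/33793131165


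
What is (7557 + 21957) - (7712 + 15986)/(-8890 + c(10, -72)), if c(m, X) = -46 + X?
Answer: 132942905/4504 ≈ 29517.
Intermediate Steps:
(7557 + 21957) - (7712 + 15986)/(-8890 + c(10, -72)) = (7557 + 21957) - (7712 + 15986)/(-8890 + (-46 - 72)) = 29514 - 23698/(-8890 - 118) = 29514 - 23698/(-9008) = 29514 - 23698*(-1)/9008 = 29514 - 1*(-11849/4504) = 29514 + 11849/4504 = 132942905/4504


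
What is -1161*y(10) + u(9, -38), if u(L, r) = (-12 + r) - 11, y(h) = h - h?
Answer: -61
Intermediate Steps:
y(h) = 0
u(L, r) = -23 + r
-1161*y(10) + u(9, -38) = -1161*0 + (-23 - 38) = 0 - 61 = -61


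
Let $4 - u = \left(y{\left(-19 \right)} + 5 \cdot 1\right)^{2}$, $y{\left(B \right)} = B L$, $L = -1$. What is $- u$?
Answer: $572$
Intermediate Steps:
$y{\left(B \right)} = - B$ ($y{\left(B \right)} = B \left(-1\right) = - B$)
$u = -572$ ($u = 4 - \left(\left(-1\right) \left(-19\right) + 5 \cdot 1\right)^{2} = 4 - \left(19 + 5\right)^{2} = 4 - 24^{2} = 4 - 576 = -572$)
$- u = \left(-1\right) \left(-572\right) = 572$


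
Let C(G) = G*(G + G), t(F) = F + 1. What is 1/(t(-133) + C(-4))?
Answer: -1/100 ≈ -0.010000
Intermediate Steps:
t(F) = 1 + F
C(G) = 2*G² (C(G) = G*(2*G) = 2*G²)
1/(t(-133) + C(-4)) = 1/((1 - 133) + 2*(-4)²) = 1/(-132 + 2*16) = 1/(-132 + 32) = 1/(-100) = -1/100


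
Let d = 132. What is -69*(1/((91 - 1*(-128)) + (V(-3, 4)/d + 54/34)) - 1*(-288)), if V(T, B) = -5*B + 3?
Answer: -9831051828/494711 ≈ -19872.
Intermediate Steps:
V(T, B) = 3 - 5*B
-69*(1/((91 - 1*(-128)) + (V(-3, 4)/d + 54/34)) - 1*(-288)) = -69*(1/((91 - 1*(-128)) + ((3 - 5*4)/132 + 54/34)) - 1*(-288)) = -69*(1/((91 + 128) + ((3 - 20)*(1/132) + 54*(1/34))) + 288) = -69*(1/(219 + (-17*1/132 + 27/17)) + 288) = -69*(1/(219 + (-17/132 + 27/17)) + 288) = -69*(1/(219 + 3275/2244) + 288) = -69*(1/(494711/2244) + 288) = -69*(2244/494711 + 288) = -69*142479012/494711 = -9831051828/494711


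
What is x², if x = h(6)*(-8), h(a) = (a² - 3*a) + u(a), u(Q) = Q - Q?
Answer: 20736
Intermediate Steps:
u(Q) = 0
h(a) = a² - 3*a (h(a) = (a² - 3*a) + 0 = a² - 3*a)
x = -144 (x = (6*(-3 + 6))*(-8) = (6*3)*(-8) = 18*(-8) = -144)
x² = (-144)² = 20736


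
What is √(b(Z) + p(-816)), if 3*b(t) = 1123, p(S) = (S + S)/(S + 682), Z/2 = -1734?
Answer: √15615489/201 ≈ 19.660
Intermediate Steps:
Z = -3468 (Z = 2*(-1734) = -3468)
p(S) = 2*S/(682 + S) (p(S) = (2*S)/(682 + S) = 2*S/(682 + S))
b(t) = 1123/3 (b(t) = (⅓)*1123 = 1123/3)
√(b(Z) + p(-816)) = √(1123/3 + 2*(-816)/(682 - 816)) = √(1123/3 + 2*(-816)/(-134)) = √(1123/3 + 2*(-816)*(-1/134)) = √(1123/3 + 816/67) = √(77689/201) = √15615489/201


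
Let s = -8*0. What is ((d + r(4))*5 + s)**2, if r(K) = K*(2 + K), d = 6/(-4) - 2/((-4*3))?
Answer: 115600/9 ≈ 12844.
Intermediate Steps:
s = 0
d = -4/3 (d = 6*(-1/4) - 2/(-12) = -3/2 - 2*(-1/12) = -3/2 + 1/6 = -4/3 ≈ -1.3333)
((d + r(4))*5 + s)**2 = ((-4/3 + 4*(2 + 4))*5 + 0)**2 = ((-4/3 + 4*6)*5 + 0)**2 = ((-4/3 + 24)*5 + 0)**2 = ((68/3)*5 + 0)**2 = (340/3 + 0)**2 = (340/3)**2 = 115600/9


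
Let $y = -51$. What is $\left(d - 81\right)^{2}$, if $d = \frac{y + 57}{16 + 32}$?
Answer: $\frac{418609}{64} \approx 6540.8$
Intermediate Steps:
$d = \frac{1}{8}$ ($d = \frac{-51 + 57}{16 + 32} = \frac{6}{48} = 6 \cdot \frac{1}{48} = \frac{1}{8} \approx 0.125$)
$\left(d - 81\right)^{2} = \left(\frac{1}{8} - 81\right)^{2} = \left(- \frac{647}{8}\right)^{2} = \frac{418609}{64}$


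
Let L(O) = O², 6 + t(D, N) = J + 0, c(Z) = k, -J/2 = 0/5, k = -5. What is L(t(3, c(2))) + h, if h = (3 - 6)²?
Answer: 45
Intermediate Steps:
J = 0 (J = -0/5 = -2*0 = 0)
c(Z) = -5
t(D, N) = -6 (t(D, N) = -6 + (0 + 0) = -6 + 0 = -6)
h = 9 (h = (-3)² = 9)
L(t(3, c(2))) + h = (-6)² + 9 = 36 + 9 = 45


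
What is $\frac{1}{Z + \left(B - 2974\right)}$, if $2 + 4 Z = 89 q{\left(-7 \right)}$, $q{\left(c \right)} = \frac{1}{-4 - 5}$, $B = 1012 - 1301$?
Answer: $- \frac{36}{117575} \approx -0.00030619$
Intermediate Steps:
$B = -289$ ($B = 1012 - 1301 = -289$)
$q{\left(c \right)} = - \frac{1}{9}$ ($q{\left(c \right)} = \frac{1}{-9} = - \frac{1}{9}$)
$Z = - \frac{107}{36}$ ($Z = - \frac{1}{2} + \frac{89 \left(- \frac{1}{9}\right)}{4} = - \frac{1}{2} + \frac{1}{4} \left(- \frac{89}{9}\right) = - \frac{1}{2} - \frac{89}{36} = - \frac{107}{36} \approx -2.9722$)
$\frac{1}{Z + \left(B - 2974\right)} = \frac{1}{- \frac{107}{36} - 3263} = \frac{1}{- \frac{117575}{36}} = - \frac{36}{117575}$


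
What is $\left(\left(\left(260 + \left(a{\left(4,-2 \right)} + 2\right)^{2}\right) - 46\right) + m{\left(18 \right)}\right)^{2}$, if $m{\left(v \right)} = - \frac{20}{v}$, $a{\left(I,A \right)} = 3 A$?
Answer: $\frac{4243600}{81} \approx 52390.0$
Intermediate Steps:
$\left(\left(\left(260 + \left(a{\left(4,-2 \right)} + 2\right)^{2}\right) - 46\right) + m{\left(18 \right)}\right)^{2} = \left(\left(\left(260 + \left(3 \left(-2\right) + 2\right)^{2}\right) - 46\right) - \frac{20}{18}\right)^{2} = \left(\left(\left(260 + \left(-6 + 2\right)^{2}\right) - 46\right) - \frac{10}{9}\right)^{2} = \left(\left(\left(260 + \left(-4\right)^{2}\right) - 46\right) - \frac{10}{9}\right)^{2} = \left(\left(\left(260 + 16\right) - 46\right) - \frac{10}{9}\right)^{2} = \left(\left(276 - 46\right) - \frac{10}{9}\right)^{2} = \left(230 - \frac{10}{9}\right)^{2} = \left(\frac{2060}{9}\right)^{2} = \frac{4243600}{81}$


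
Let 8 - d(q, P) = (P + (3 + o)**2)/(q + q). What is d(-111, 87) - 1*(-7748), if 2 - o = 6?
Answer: 860960/111 ≈ 7756.4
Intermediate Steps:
o = -4 (o = 2 - 1*6 = 2 - 6 = -4)
d(q, P) = 8 - (1 + P)/(2*q) (d(q, P) = 8 - (P + (3 - 4)**2)/(q + q) = 8 - (P + (-1)**2)/(2*q) = 8 - (P + 1)*1/(2*q) = 8 - (1 + P)*1/(2*q) = 8 - (1 + P)/(2*q))
d(-111, 87) - 1*(-7748) = (1/2)*(-1 - 1*87 + 16*(-111))/(-111) - 1*(-7748) = (1/2)*(-1/111)*(-1 - 87 - 1776) + 7748 = (1/2)*(-1/111)*(-1864) + 7748 = 932/111 + 7748 = 860960/111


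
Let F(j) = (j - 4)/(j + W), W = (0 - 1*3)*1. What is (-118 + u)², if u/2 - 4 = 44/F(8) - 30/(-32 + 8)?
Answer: 25/4 ≈ 6.2500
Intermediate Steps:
W = -3 (W = (0 - 3)*1 = -3*1 = -3)
F(j) = (-4 + j)/(-3 + j) (F(j) = (j - 4)/(j - 3) = (-4 + j)/(-3 + j))
u = 241/2 (u = 8 + 2*(44/(((-4 + 8)/(-3 + 8))) - 30/(-32 + 8)) = 8 + 2*(44/((4/5)) - 30/(-24)) = 8 + 2*(44/(((⅕)*4)) - 30*(-1/24)) = 8 + 2*(44/(⅘) + 5/4) = 8 + 2*(44*(5/4) + 5/4) = 8 + 2*(55 + 5/4) = 8 + 2*(225/4) = 8 + 225/2 = 241/2 ≈ 120.50)
(-118 + u)² = (-118 + 241/2)² = (5/2)² = 25/4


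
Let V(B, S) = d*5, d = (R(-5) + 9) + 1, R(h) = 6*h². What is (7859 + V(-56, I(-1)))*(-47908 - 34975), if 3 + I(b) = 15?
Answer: -717683897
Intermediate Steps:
I(b) = 12 (I(b) = -3 + 15 = 12)
d = 160 (d = (6*(-5)² + 9) + 1 = (6*25 + 9) + 1 = (150 + 9) + 1 = 159 + 1 = 160)
V(B, S) = 800 (V(B, S) = 160*5 = 800)
(7859 + V(-56, I(-1)))*(-47908 - 34975) = (7859 + 800)*(-47908 - 34975) = 8659*(-82883) = -717683897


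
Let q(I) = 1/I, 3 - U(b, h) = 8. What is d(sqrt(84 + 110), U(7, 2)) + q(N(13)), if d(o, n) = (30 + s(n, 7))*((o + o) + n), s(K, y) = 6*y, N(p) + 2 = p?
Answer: -3959/11 + 144*sqrt(194) ≈ 1645.8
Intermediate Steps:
U(b, h) = -5 (U(b, h) = 3 - 1*8 = 3 - 8 = -5)
N(p) = -2 + p
d(o, n) = 72*n + 144*o (d(o, n) = (30 + 6*7)*((o + o) + n) = (30 + 42)*(2*o + n) = 72*(n + 2*o) = 72*n + 144*o)
d(sqrt(84 + 110), U(7, 2)) + q(N(13)) = (72*(-5) + 144*sqrt(84 + 110)) + 1/(-2 + 13) = (-360 + 144*sqrt(194)) + 1/11 = -3959/11 + 144*sqrt(194)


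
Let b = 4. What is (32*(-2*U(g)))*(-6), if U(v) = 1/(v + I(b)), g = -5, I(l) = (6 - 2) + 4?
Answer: 128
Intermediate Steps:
I(l) = 8 (I(l) = 4 + 4 = 8)
U(v) = 1/(8 + v) (U(v) = 1/(v + 8) = 1/(8 + v))
(32*(-2*U(g)))*(-6) = (32*(-2/(8 - 5)))*(-6) = (32*(-2/3))*(-6) = (32*(-2*⅓))*(-6) = (32*(-⅔))*(-6) = -64/3*(-6) = 128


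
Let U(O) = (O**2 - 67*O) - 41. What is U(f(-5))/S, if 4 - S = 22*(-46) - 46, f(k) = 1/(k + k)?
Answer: -381/11800 ≈ -0.032288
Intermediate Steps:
f(k) = 1/(2*k)
U(O) = -41 + O**2 - 67*O
S = 1062 (S = 4 - (22*(-46) - 46) = 4 - (-1012 - 46) = 4 - 1*(-1058) = 4 + 1058 = 1062)
U(f(-5))/S = (-41 + ((1/2)/(-5))**2 - 67/(2*(-5)))/1062 = (-41 + ((1/2)*(-1/5))**2 - 67*(-1)/(2*5))*(1/1062) = (-41 + (-1/10)**2 - 67*(-1/10))*(1/1062) = (-41 + 1/100 + 67/10)*(1/1062) = -3429/100*1/1062 = -381/11800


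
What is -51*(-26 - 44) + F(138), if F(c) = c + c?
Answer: 3846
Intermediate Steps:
F(c) = 2*c
-51*(-26 - 44) + F(138) = -51*(-26 - 44) + 2*138 = -51*(-70) + 276 = 3570 + 276 = 3846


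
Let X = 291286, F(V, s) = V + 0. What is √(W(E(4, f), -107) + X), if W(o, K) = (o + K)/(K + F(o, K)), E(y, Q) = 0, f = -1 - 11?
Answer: √291287 ≈ 539.71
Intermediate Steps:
F(V, s) = V
f = -12
W(o, K) = 1 (W(o, K) = (o + K)/(K + o) = (K + o)/(K + o) = 1)
√(W(E(4, f), -107) + X) = √(1 + 291286) = √291287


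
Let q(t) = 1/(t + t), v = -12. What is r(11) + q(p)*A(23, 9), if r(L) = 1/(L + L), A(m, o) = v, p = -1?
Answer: 133/22 ≈ 6.0455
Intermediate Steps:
A(m, o) = -12
q(t) = 1/(2*t)
r(L) = 1/(2*L)
r(11) + q(p)*A(23, 9) = (½)/11 + ((½)/(-1))*(-12) = (½)*(1/11) + ((½)*(-1))*(-12) = 1/22 - ½*(-12) = 1/22 + 6 = 133/22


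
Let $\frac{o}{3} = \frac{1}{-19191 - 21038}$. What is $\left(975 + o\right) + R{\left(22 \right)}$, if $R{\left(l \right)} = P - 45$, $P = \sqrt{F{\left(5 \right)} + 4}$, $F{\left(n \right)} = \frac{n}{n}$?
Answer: $\frac{37412967}{40229} + \sqrt{5} \approx 932.24$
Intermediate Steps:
$F{\left(n \right)} = 1$
$P = \sqrt{5}$ ($P = \sqrt{1 + 4} = \sqrt{5} \approx 2.2361$)
$o = - \frac{3}{40229}$ ($o = \frac{3}{-19191 - 21038} = \frac{3}{-40229} = 3 \left(- \frac{1}{40229}\right) = - \frac{3}{40229} \approx -7.4573 \cdot 10^{-5}$)
$R{\left(l \right)} = -45 + \sqrt{5}$ ($R{\left(l \right)} = \sqrt{5} - 45 = -45 + \sqrt{5}$)
$\left(975 + o\right) + R{\left(22 \right)} = \left(975 - \frac{3}{40229}\right) - \left(45 - \sqrt{5}\right) = \frac{39223272}{40229} - \left(45 - \sqrt{5}\right) = \frac{37412967}{40229} + \sqrt{5}$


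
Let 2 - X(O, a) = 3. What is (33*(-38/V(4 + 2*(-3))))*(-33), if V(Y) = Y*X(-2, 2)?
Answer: 20691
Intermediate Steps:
X(O, a) = -1 (X(O, a) = 2 - 1*3 = 2 - 3 = -1)
V(Y) = -Y (V(Y) = Y*(-1) = -Y)
(33*(-38/V(4 + 2*(-3))))*(-33) = (33*(-38*(-1/(4 + 2*(-3)))))*(-33) = (33*(-38*(-1/(4 - 6))))*(-33) = (33*(-38/((-1*(-2)))))*(-33) = (33*(-38/2))*(-33) = (33*(-38*½))*(-33) = (33*(-19))*(-33) = -627*(-33) = 20691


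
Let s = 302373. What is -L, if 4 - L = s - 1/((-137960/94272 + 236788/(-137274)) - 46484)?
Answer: 1263220197595617465/4177743741937 ≈ 3.0237e+5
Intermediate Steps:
L = -1263220197595617465/4177743741937 (L = 4 - (302373 - 1/((-137960/94272 + 236788/(-137274)) - 46484)) = 4 - (302373 - 1/((-137960*1/94272 + 236788*(-1/137274)) - 46484)) = 4 - (302373 - 1/((-17245/11784 - 118394/68637) - 46484)) = 4 - (302373 - 1/(-286533329/89868712 - 46484)) = 4 - (302373 - 1/(-4177743741937/89868712)) = 4 - (302373 - 1*(-89868712/4177743741937)) = 4 - (302373 + 89868712/4177743741937) = 4 - 1*1263236908570585213/4177743741937 = 4 - 1263236908570585213/4177743741937 = -1263220197595617465/4177743741937 ≈ -3.0237e+5)
-L = -1*(-1263220197595617465/4177743741937) = 1263220197595617465/4177743741937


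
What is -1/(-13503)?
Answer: 1/13503 ≈ 7.4058e-5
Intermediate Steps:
-1/(-13503) = -1*(-1/13503) = 1/13503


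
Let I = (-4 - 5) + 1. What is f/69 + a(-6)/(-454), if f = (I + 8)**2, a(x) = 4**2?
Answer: -8/227 ≈ -0.035242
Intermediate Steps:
a(x) = 16
I = -8 (I = -9 + 1 = -8)
f = 0 (f = (-8 + 8)**2 = 0**2 = 0)
f/69 + a(-6)/(-454) = 0/69 + 16/(-454) = 0*(1/69) + 16*(-1/454) = 0 - 8/227 = -8/227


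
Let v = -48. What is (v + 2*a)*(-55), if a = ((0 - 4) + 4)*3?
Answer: 2640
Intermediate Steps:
a = 0 (a = (-4 + 4)*3 = 0*3 = 0)
(v + 2*a)*(-55) = (-48 + 2*0)*(-55) = (-48 + 0)*(-55) = -48*(-55) = 2640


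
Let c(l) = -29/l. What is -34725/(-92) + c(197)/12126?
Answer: 41475920641/109885812 ≈ 377.45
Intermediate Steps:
-34725/(-92) + c(197)/12126 = -34725/(-92) - 29/197/12126 = -34725*(-1/92) - 29*1/197*(1/12126) = 34725/92 - 29/197*1/12126 = 34725/92 - 29/2388822 = 41475920641/109885812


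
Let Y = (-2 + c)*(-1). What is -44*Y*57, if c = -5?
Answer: -17556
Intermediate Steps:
Y = 7 (Y = (-2 - 5)*(-1) = -7*(-1) = 7)
-44*Y*57 = -44*7*57 = -308*57 = -17556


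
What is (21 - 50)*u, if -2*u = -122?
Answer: -1769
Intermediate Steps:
u = 61 (u = -1/2*(-122) = 61)
(21 - 50)*u = (21 - 50)*61 = -29*61 = -1769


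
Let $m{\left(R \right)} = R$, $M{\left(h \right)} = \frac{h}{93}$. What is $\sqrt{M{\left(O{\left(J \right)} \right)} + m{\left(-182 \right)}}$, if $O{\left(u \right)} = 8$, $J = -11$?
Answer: $\frac{i \sqrt{1573374}}{93} \approx 13.488 i$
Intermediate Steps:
$M{\left(h \right)} = \frac{h}{93}$ ($M{\left(h \right)} = h \frac{1}{93} = \frac{h}{93}$)
$\sqrt{M{\left(O{\left(J \right)} \right)} + m{\left(-182 \right)}} = \sqrt{\frac{1}{93} \cdot 8 - 182} = \sqrt{\frac{8}{93} - 182} = \sqrt{- \frac{16918}{93}} = \frac{i \sqrt{1573374}}{93}$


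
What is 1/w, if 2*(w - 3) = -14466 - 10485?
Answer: -2/24945 ≈ -8.0176e-5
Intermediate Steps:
w = -24945/2 (w = 3 + (-14466 - 10485)/2 = 3 + (½)*(-24951) = 3 - 24951/2 = -24945/2 ≈ -12473.)
1/w = 1/(-24945/2) = -2/24945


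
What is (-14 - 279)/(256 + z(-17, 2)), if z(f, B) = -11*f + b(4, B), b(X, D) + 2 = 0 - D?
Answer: -293/439 ≈ -0.66743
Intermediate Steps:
b(X, D) = -2 - D (b(X, D) = -2 + (0 - D) = -2 - D)
z(f, B) = -2 - B - 11*f (z(f, B) = -11*f + (-2 - B) = -2 - B - 11*f)
(-14 - 279)/(256 + z(-17, 2)) = (-14 - 279)/(256 + (-2 - 1*2 - 11*(-17))) = -293/(256 + (-2 - 2 + 187)) = -293/(256 + 183) = -293/439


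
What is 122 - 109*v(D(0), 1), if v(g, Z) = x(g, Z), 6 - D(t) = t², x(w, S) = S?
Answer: 13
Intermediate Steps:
D(t) = 6 - t²
v(g, Z) = Z
122 - 109*v(D(0), 1) = 122 - 109*1 = 122 - 109 = 13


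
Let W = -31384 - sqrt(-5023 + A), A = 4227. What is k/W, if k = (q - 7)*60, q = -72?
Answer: 37190040/246239063 - 2370*I*sqrt(199)/246239063 ≈ 0.15103 - 0.00013577*I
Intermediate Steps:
k = -4740 (k = (-72 - 7)*60 = -79*60 = -4740)
W = -31384 - 2*I*sqrt(199) (W = -31384 - sqrt(-5023 + 4227) = -31384 - sqrt(-796) = -31384 - 2*I*sqrt(199) ≈ -31384.0 - 28.213*I)
k/W = -4740/(-31384 - 2*I*sqrt(199))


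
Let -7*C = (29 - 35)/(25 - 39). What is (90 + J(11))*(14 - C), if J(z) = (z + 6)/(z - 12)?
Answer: 50297/49 ≈ 1026.5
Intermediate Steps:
C = -3/49 (C = -(29 - 35)/(7*(25 - 39)) = -(-6)/(7*(-14)) = -(-6)*(-1)/(7*14) = -⅐*3/7 = -3/49 ≈ -0.061224)
J(z) = (6 + z)/(-12 + z)
(90 + J(11))*(14 - C) = (90 + (6 + 11)/(-12 + 11))*(14 - 1*(-3/49)) = (90 + 17/(-1))*(14 + 3/49) = (90 - 1*17)*(689/49) = (90 - 17)*(689/49) = 73*(689/49) = 50297/49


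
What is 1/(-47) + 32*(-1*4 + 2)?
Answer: -3009/47 ≈ -64.021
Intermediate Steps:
1/(-47) + 32*(-1*4 + 2) = -1/47 + 32*(-4 + 2) = -1/47 + 32*(-2) = -1/47 - 64 = -3009/47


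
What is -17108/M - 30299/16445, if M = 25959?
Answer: -1067872801/426895755 ≈ -2.5015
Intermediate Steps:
-17108/M - 30299/16445 = -17108/25959 - 30299/16445 = -1067872801/426895755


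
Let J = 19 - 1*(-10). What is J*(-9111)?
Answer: -264219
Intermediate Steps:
J = 29 (J = 19 + 10 = 29)
J*(-9111) = 29*(-9111) = -264219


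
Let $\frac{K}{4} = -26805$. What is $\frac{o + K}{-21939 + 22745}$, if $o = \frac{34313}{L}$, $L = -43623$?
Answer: $- \frac{359791721}{2704626} \approx -133.03$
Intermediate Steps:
$o = - \frac{34313}{43623}$ ($o = \frac{34313}{-43623} = 34313 \left(- \frac{1}{43623}\right) = - \frac{34313}{43623} \approx -0.78658$)
$K = -107220$ ($K = 4 \left(-26805\right) = -107220$)
$\frac{o + K}{-21939 + 22745} = \frac{- \frac{34313}{43623} - 107220}{-21939 + 22745} = - \frac{4677292373}{43623 \cdot 806} = \left(- \frac{4677292373}{43623}\right) \frac{1}{806} = - \frac{359791721}{2704626}$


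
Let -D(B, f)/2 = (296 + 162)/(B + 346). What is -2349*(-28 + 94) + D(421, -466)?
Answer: -118911994/767 ≈ -1.5504e+5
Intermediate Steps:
D(B, f) = -916/(346 + B) (D(B, f) = -2*(296 + 162)/(B + 346) = -916/(346 + B))
-2349*(-28 + 94) + D(421, -466) = -2349*(-28 + 94) - 916/(346 + 421) = -2349*66 - 916/767 = -155034 - 916*1/767 = -155034 - 916/767 = -118911994/767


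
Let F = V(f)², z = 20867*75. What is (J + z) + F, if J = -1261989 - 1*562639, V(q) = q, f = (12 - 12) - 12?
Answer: -259459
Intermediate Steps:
f = -12 (f = 0 - 12 = -12)
z = 1565025
J = -1824628 (J = -1261989 - 562639 = -1824628)
F = 144 (F = (-12)² = 144)
(J + z) + F = (-1824628 + 1565025) + 144 = -259603 + 144 = -259459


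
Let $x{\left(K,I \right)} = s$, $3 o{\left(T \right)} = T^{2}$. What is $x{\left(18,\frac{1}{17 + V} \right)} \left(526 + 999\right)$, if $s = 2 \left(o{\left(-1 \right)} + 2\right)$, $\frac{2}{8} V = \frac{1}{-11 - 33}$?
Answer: $\frac{21350}{3} \approx 7116.7$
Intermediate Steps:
$V = - \frac{1}{11}$ ($V = \frac{4}{-11 - 33} = \frac{4}{-44} = 4 \left(- \frac{1}{44}\right) = - \frac{1}{11} \approx -0.090909$)
$o{\left(T \right)} = \frac{T^{2}}{3}$
$s = \frac{14}{3}$ ($s = 2 \left(\frac{\left(-1\right)^{2}}{3} + 2\right) = 2 \left(\frac{1}{3} \cdot 1 + 2\right) = 2 \left(\frac{1}{3} + 2\right) = 2 \cdot \frac{7}{3} = \frac{14}{3} \approx 4.6667$)
$x{\left(K,I \right)} = \frac{14}{3}$
$x{\left(18,\frac{1}{17 + V} \right)} \left(526 + 999\right) = \frac{14 \left(526 + 999\right)}{3} = \frac{14}{3} \cdot 1525 = \frac{21350}{3}$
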